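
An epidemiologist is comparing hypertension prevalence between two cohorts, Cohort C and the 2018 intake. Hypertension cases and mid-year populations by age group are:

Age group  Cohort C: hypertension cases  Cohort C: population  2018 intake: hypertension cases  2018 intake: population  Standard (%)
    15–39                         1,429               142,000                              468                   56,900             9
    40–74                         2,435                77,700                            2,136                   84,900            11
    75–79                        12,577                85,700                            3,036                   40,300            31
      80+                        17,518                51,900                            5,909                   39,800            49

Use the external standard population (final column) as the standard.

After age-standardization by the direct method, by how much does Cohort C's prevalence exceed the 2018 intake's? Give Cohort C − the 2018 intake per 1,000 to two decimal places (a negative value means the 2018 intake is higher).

115.63

Age-specific rates per 1,000 for Cohort C: 10.063, 31.338, 146.756, 337.534.
For the 2018 intake: 8.225, 25.159, 75.335, 148.467.
Standard weights: 0.09, 0.11, 0.31, 0.49.
Cohort C: 0.0900×10.063 + 0.1100×31.338 + 0.3100×146.756 + 0.4900×337.534 = 215.2389 per 1,000.
The 2018 intake: 0.0900×8.225 + 0.1100×25.159 + 0.3100×75.335 + 0.4900×148.467 = 99.6106 per 1,000.
Difference = 215.2389 − 99.6106 = 115.6283.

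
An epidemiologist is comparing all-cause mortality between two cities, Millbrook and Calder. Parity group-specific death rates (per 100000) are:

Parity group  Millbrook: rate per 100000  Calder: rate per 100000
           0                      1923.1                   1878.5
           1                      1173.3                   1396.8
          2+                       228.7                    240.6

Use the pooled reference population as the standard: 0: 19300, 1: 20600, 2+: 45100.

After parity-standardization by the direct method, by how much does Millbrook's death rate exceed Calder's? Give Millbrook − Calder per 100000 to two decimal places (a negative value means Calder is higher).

-50.35

Standard total = 85000; weights = 0.2271, 0.2424, 0.5306.
Millbrook: 0.2271×1923.1 + 0.2424×1173.3 + 0.5306×228.7 = 842.3551 per 100000.
Calder: 0.2271×1878.5 + 0.2424×1396.8 + 0.5306×240.6 = 892.7081 per 100000.
Difference = 842.3551 − 892.7081 = -50.3531.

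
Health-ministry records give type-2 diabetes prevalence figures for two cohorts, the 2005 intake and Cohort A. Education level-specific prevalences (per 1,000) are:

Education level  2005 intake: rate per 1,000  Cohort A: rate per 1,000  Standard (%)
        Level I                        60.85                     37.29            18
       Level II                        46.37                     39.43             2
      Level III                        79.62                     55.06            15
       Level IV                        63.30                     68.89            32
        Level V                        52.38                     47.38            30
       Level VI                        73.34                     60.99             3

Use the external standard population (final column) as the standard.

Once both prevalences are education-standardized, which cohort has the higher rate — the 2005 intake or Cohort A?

2005 intake

Standard weights: 0.18, 0.02, 0.15, 0.32, 0.30, 0.03.
The 2005 intake: 0.1800×60.85 + 0.0200×46.37 + 0.1500×79.62 + 0.3200×63.30 + 0.3000×52.38 + 0.0300×73.34 = 61.9936 per 1,000.
Cohort A: 0.1800×37.29 + 0.0200×39.43 + 0.1500×55.06 + 0.3200×68.89 + 0.3000×47.38 + 0.0300×60.99 = 53.8483 per 1,000.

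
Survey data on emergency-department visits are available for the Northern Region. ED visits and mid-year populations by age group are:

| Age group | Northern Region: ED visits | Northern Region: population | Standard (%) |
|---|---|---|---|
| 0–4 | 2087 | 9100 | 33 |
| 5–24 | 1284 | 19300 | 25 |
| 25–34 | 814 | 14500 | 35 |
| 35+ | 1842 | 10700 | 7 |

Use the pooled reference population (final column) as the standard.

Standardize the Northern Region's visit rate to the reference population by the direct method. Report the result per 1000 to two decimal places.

124.01

Age-specific rates per 1000 for the Northern Region: 229.341, 66.528, 56.138, 172.150.
Standard weights: 0.33, 0.25, 0.35, 0.07.
Standardized rate: 0.3300×229.341 + 0.2500×66.528 + 0.3500×56.138 + 0.0700×172.150 = 124.0133 per 1000.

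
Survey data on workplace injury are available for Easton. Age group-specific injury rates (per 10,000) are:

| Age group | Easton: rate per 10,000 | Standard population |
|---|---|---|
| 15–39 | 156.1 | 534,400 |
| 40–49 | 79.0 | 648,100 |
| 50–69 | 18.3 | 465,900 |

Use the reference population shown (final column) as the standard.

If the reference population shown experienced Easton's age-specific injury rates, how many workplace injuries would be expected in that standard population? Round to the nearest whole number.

Expected workplace injuries = Σ (standard pop × age-specific rate ÷ 10,000)
= 534,400×156.1/10,000 + 648,100×79.0/10,000 + 465,900×18.3/10,000
= 8341.98 + 5119.99 + 852.60 = 14314.57.

14315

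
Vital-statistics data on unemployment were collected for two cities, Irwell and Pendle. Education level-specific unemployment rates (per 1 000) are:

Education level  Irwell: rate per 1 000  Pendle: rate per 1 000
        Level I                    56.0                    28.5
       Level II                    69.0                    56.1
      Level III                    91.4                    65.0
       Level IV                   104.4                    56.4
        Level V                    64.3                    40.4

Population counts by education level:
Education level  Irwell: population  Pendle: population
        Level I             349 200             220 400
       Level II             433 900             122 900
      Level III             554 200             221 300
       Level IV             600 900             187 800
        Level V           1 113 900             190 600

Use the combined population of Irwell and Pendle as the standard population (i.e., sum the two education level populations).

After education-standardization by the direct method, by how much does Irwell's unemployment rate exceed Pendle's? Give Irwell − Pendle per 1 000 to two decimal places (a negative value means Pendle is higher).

28.12

Combined standard total = 3 995 100; weights = 0.1426, 0.1394, 0.1941, 0.1974, 0.3265.
Irwell: 0.1426×56.0 + 0.1394×69.0 + 0.1941×91.4 + 0.1974×104.4 + 0.3265×64.3 = 76.9485 per 1 000.
Pendle: 0.1426×28.5 + 0.1394×56.1 + 0.1941×65.0 + 0.1974×56.4 + 0.3265×40.4 = 48.8253 per 1 000.
Difference = 76.9485 − 48.8253 = 28.1232.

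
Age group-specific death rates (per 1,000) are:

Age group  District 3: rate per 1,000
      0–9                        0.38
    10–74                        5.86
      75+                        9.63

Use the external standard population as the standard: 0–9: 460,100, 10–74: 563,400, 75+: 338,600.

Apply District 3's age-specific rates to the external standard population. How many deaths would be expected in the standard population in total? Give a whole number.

Expected deaths = Σ (standard pop × age-specific rate ÷ 1,000)
= 460,100×0.38/1,000 + 563,400×5.86/1,000 + 338,600×9.63/1,000
= 174.84 + 3301.52 + 3260.72 = 6737.08.

6737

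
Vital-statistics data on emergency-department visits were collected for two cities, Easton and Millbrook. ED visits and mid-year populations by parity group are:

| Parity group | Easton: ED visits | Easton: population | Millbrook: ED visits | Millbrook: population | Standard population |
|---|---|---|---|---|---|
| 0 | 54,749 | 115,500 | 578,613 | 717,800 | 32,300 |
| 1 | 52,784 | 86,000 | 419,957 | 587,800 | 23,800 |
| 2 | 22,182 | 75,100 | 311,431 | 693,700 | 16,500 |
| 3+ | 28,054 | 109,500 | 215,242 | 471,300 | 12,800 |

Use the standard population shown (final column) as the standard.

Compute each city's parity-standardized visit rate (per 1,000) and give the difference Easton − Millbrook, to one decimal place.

Parity-specific rates per 1,000 for Easton: 474.017, 613.767, 295.366, 256.201.
For Millbrook: 806.092, 714.456, 448.942, 456.698.
Standard total = 85,400; weights = 0.3782, 0.2787, 0.1932, 0.1499.
Easton: 0.3782×474.017 + 0.2787×613.767 + 0.1932×295.366 + 0.1499×256.201 = 445.8002 per 1,000.
Millbrook: 0.3782×806.092 + 0.2787×714.456 + 0.1932×448.942 + 0.1499×456.698 = 659.1815 per 1,000.
Difference = 445.8002 − 659.1815 = -213.3813.

-213.4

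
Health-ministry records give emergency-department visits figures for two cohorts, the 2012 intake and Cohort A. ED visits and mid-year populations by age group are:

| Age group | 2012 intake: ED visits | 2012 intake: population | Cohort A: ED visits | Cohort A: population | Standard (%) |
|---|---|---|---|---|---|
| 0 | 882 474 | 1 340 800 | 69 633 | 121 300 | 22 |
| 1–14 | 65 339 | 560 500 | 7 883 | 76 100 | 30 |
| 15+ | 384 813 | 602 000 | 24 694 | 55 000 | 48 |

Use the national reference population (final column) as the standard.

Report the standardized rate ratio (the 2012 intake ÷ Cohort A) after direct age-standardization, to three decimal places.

1.305

Age-specific rates per 1 000 for the 2012 intake: 658.170, 116.573, 639.224.
For Cohort A: 574.056, 103.587, 448.982.
Standard weights: 0.22, 0.30, 0.48.
The 2012 intake: 0.2200×658.170 + 0.3000×116.573 + 0.4800×639.224 = 486.5968 per 1 000.
Cohort A: 0.2200×574.056 + 0.3000×103.587 + 0.4800×448.982 = 372.8798 per 1 000.
Ratio = 486.5968 ÷ 372.8798 = 1.30497.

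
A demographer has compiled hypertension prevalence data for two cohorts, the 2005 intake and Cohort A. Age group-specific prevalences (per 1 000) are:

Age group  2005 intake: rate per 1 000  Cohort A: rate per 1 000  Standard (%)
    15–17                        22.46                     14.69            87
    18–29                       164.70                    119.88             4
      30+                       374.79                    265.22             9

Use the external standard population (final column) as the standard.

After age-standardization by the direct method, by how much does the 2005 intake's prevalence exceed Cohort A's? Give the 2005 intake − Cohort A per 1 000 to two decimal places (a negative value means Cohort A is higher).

Standard weights: 0.87, 0.04, 0.09.
The 2005 intake: 0.8700×22.46 + 0.0400×164.70 + 0.0900×374.79 = 59.8593 per 1 000.
Cohort A: 0.8700×14.69 + 0.0400×119.88 + 0.0900×265.22 = 41.4453 per 1 000.
Difference = 59.8593 − 41.4453 = 18.4140.

18.41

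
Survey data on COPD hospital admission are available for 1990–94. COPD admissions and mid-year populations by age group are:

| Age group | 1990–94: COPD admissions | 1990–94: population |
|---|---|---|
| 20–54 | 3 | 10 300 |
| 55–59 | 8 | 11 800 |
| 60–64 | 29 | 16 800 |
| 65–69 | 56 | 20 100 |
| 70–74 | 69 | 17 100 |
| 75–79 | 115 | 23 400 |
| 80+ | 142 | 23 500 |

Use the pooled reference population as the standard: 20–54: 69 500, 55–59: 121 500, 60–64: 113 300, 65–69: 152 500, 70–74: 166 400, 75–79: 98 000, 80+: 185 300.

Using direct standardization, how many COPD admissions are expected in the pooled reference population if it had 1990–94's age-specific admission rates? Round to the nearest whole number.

Age-specific rates per 10 000 for 1990–94: 2.91, 6.78, 17.26, 27.86, 40.35, 49.15, 60.43.
Expected COPD admissions = Σ (standard pop × age-specific rate ÷ 10 000)
= 69 500×2.91/10 000 + 121 500×6.78/10 000 + 113 300×17.26/10 000 + 152 500×27.86/10 000 + 166 400×40.35/10 000 + 98 000×49.15/10 000 + 185 300×60.43/10 000
= 20.24 + 82.37 + 195.58 + 424.88 + 671.44 + 481.62 + 1119.69 = 2995.82.

2996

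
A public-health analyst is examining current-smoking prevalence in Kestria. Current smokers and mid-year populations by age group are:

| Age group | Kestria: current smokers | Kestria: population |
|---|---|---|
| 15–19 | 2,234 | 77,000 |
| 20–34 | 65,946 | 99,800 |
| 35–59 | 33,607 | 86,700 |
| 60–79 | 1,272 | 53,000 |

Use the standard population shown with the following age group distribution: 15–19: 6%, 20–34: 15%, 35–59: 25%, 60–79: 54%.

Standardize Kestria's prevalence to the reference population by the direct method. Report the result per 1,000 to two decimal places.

Age-specific rates per 1,000 for Kestria: 29.013, 660.782, 387.624, 24.000.
Standard weights: 0.06, 0.15, 0.25, 0.54.
Standardized rate: 0.0600×29.013 + 0.1500×660.782 + 0.2500×387.624 + 0.5400×24.000 = 210.7240 per 1,000.

210.72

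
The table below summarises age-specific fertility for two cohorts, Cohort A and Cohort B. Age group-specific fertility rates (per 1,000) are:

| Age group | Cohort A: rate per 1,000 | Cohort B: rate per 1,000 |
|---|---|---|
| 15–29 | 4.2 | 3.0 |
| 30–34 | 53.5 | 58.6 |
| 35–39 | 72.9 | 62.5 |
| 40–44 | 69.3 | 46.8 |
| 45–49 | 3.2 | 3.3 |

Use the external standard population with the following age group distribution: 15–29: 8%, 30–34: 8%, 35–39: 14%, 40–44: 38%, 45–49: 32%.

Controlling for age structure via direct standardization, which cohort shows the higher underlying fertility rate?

Standard weights: 0.08, 0.08, 0.14, 0.38, 0.32.
Cohort A: 0.0800×4.2 + 0.0800×53.5 + 0.1400×72.9 + 0.3800×69.3 + 0.3200×3.2 = 42.1800 per 1,000.
Cohort B: 0.0800×3.0 + 0.0800×58.6 + 0.1400×62.5 + 0.3800×46.8 + 0.3200×3.3 = 32.5180 per 1,000.

Cohort A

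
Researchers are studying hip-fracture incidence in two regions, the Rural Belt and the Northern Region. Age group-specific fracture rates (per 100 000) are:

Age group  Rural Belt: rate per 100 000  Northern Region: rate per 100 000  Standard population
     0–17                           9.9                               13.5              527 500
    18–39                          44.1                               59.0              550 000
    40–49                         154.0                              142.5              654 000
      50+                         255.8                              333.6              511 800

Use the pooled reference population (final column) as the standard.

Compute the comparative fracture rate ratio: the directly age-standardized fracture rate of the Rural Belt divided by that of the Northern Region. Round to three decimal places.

0.860

Standard total = 2 243 300; weights = 0.2351, 0.2452, 0.2915, 0.2281.
The Rural Belt: 0.2351×9.9 + 0.2452×44.1 + 0.2915×154.0 + 0.2281×255.8 = 116.3962 per 100 000.
The Northern Region: 0.2351×13.5 + 0.2452×59.0 + 0.2915×142.5 + 0.2281×333.6 = 135.2930 per 100 000.
Ratio = 116.3962 ÷ 135.2930 = 0.86033.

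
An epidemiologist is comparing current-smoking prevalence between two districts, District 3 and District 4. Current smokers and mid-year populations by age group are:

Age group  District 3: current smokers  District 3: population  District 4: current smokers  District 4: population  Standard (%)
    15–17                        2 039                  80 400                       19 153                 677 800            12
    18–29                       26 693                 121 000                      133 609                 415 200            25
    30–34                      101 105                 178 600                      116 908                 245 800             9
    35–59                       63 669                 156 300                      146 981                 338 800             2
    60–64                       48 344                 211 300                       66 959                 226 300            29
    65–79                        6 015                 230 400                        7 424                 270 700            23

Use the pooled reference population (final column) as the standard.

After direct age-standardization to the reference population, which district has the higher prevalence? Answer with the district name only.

Age-specific rates per 1 000 for District 3: 25.361, 220.603, 566.097, 407.351, 228.793, 26.107.
For District 4: 28.258, 321.794, 475.622, 433.828, 295.886, 27.425.
Standard weights: 0.12, 0.25, 0.09, 0.02, 0.29, 0.23.
District 3: 0.1200×25.361 + 0.2500×220.603 + 0.0900×566.097 + 0.0200×407.351 + 0.2900×228.793 + 0.2300×26.107 = 189.6445 per 1 000.
District 4: 0.1200×28.258 + 0.2500×321.794 + 0.0900×475.622 + 0.0200×433.828 + 0.2900×295.886 + 0.2300×27.425 = 227.4368 per 1 000.
The crude rates (253.44 vs 225.80) would put District 3 higher, but that reflects its age composition; once standardized to a common age structure, District 4 has the higher underlying rate.

District 4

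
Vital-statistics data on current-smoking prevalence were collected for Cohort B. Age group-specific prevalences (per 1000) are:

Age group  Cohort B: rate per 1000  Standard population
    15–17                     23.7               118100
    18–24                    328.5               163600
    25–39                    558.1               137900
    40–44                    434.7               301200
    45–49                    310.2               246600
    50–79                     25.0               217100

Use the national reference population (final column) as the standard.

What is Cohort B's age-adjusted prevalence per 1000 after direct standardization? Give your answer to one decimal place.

Standard total = 1184500; weights = 0.0997, 0.1381, 0.1164, 0.2543, 0.2082, 0.1833.
Standardized rate: 0.0997×23.7 + 0.1381×328.5 + 0.1164×558.1 + 0.2543×434.7 + 0.2082×310.2 + 0.1833×25.0 = 292.4086 per 1000.

292.4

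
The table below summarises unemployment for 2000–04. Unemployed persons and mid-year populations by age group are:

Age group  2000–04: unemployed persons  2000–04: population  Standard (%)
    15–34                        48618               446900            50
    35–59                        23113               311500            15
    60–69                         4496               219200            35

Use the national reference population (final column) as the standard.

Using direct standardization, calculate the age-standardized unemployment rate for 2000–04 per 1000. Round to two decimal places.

Age-specific rates per 1000 for 2000–04: 108.789, 74.199, 20.511.
Standard weights: 0.50, 0.15, 0.35.
Standardized rate: 0.5000×108.789 + 0.1500×74.199 + 0.3500×20.511 = 72.7034 per 1000.

72.70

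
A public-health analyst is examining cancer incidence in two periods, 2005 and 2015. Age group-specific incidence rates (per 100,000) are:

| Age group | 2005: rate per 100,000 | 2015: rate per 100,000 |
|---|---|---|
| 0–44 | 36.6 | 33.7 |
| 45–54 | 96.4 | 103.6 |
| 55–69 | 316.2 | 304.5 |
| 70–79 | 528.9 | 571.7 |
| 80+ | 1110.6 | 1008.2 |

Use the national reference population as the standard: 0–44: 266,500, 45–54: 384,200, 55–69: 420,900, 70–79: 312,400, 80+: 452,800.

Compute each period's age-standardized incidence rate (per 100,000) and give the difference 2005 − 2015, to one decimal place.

19.6

Standard total = 1,836,800; weights = 0.1451, 0.2092, 0.2291, 0.1701, 0.2465.
2005: 0.1451×36.6 + 0.2092×96.4 + 0.2291×316.2 + 0.1701×528.9 + 0.2465×1110.6 = 461.6656 per 100,000.
2015: 0.1451×33.7 + 0.2092×103.6 + 0.2291×304.5 + 0.1701×571.7 + 0.2465×1008.2 = 442.1060 per 100,000.
Difference = 461.6656 − 442.1060 = 19.5596.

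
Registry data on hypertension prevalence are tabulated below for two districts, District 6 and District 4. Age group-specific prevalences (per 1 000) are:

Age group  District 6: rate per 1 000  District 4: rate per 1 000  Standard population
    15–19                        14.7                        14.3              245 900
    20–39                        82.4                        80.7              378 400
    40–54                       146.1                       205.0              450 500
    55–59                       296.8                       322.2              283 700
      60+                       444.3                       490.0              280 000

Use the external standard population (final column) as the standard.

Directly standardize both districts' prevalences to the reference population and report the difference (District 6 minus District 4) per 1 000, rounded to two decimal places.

-27.95

Standard total = 1 638 500; weights = 0.1501, 0.2309, 0.2749, 0.1731, 0.1709.
District 6: 0.1501×14.7 + 0.2309×82.4 + 0.2749×146.1 + 0.1731×296.8 + 0.1709×444.3 = 188.7208 per 1 000.
District 4: 0.1501×14.3 + 0.2309×80.7 + 0.2749×205.0 + 0.1731×322.2 + 0.1709×490.0 = 216.6701 per 1 000.
Difference = 188.7208 − 216.6701 = -27.9492.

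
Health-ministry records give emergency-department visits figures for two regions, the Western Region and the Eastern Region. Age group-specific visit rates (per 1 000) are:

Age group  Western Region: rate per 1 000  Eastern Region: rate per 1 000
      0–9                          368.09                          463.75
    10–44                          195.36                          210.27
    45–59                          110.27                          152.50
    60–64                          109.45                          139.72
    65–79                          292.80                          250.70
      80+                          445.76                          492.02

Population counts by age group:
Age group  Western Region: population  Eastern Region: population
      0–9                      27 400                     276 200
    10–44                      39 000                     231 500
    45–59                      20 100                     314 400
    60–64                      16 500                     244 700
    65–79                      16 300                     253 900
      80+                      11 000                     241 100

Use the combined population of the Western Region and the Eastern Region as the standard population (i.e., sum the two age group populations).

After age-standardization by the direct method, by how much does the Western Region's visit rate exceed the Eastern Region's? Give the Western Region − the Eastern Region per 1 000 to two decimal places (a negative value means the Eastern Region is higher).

-32.74

Combined standard total = 1 692 100; weights = 0.1794, 0.1599, 0.1977, 0.1544, 0.1597, 0.1490.
The Western Region: 0.1794×368.09 + 0.1599×195.36 + 0.1977×110.27 + 0.1544×109.45 + 0.1597×292.80 + 0.1490×445.76 = 249.1350 per 1 000.
The Eastern Region: 0.1794×463.75 + 0.1599×210.27 + 0.1977×152.50 + 0.1544×139.72 + 0.1597×250.70 + 0.1490×492.02 = 281.8722 per 1 000.
Difference = 249.1350 − 281.8722 = -32.7373.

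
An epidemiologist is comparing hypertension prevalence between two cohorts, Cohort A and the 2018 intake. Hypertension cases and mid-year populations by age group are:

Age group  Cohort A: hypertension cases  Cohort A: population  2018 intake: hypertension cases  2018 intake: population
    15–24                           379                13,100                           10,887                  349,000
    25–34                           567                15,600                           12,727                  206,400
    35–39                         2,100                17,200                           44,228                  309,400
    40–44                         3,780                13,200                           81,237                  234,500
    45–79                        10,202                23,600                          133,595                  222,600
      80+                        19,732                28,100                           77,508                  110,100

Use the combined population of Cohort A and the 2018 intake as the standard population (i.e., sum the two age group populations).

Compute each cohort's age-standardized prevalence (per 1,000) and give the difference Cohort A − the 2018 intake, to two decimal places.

Age-specific rates per 1,000 for Cohort A: 28.931, 36.346, 122.093, 286.364, 432.288, 702.206.
For the 2018 intake: 31.195, 61.662, 142.948, 346.426, 600.157, 703.978.
Combined standard total = 1,542,800; weights = 0.2347, 0.1439, 0.2117, 0.1606, 0.1596, 0.0896.
Cohort A: 0.2347×28.931 + 0.1439×36.346 + 0.2117×122.093 + 0.1606×286.364 + 0.1596×432.288 + 0.0896×702.206 = 215.7292 per 1,000.
The 2018 intake: 0.2347×31.195 + 0.1439×61.662 + 0.2117×142.948 + 0.1606×346.426 + 0.1596×600.157 + 0.0896×703.978 = 260.9085 per 1,000.
Difference = 215.7292 − 260.9085 = -45.1793.

-45.18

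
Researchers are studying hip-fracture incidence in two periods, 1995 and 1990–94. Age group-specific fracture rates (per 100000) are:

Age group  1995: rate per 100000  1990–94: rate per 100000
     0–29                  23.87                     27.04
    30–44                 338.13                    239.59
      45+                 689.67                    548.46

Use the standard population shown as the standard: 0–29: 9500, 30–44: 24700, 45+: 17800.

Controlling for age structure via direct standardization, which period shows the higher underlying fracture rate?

Standard total = 52000; weights = 0.1827, 0.4750, 0.3423.
1995: 0.1827×23.87 + 0.4750×338.13 + 0.3423×689.67 = 401.0520 per 100000.
1990–94: 0.1827×27.04 + 0.4750×239.59 + 0.3423×548.46 = 306.4873 per 100000.

1995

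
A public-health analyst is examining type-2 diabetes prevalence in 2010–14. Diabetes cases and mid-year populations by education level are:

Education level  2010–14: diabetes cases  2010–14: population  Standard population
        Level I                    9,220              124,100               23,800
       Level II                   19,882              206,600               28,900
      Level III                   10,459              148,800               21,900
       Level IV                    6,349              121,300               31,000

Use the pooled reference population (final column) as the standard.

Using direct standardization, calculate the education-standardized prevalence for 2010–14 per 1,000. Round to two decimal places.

73.02

Education-specific rates per 1,000 for 2010–14: 74.295, 96.234, 70.289, 52.341.
Standard total = 105,600; weights = 0.2254, 0.2737, 0.2074, 0.2936.
Standardized rate: 0.2254×74.295 + 0.2737×96.234 + 0.2074×70.289 + 0.2936×52.341 = 73.0237 per 1,000.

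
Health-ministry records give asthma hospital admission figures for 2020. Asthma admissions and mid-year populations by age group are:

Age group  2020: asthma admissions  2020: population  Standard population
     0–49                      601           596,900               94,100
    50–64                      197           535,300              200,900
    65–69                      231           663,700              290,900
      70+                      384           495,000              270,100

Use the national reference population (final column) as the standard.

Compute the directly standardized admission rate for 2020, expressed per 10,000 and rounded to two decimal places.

5.60

Age-specific rates per 10,000 for 2020: 10.07, 3.68, 3.48, 7.76.
Standard total = 856,000; weights = 0.1099, 0.2347, 0.3398, 0.3155.
Standardized rate: 0.1099×10.07 + 0.2347×3.68 + 0.3398×3.48 + 0.3155×7.76 = 5.6012 per 10,000.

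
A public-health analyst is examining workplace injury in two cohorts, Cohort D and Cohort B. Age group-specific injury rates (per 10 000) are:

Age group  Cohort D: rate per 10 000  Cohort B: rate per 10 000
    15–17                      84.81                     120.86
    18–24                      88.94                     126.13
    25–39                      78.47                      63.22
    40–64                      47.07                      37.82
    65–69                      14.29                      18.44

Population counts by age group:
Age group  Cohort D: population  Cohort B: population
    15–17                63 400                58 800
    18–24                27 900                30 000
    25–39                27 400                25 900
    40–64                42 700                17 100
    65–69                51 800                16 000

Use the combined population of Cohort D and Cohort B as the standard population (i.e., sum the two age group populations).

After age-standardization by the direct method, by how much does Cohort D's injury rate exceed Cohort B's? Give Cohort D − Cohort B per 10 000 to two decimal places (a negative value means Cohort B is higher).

-15.16

Combined standard total = 361 000; weights = 0.3385, 0.1604, 0.1476, 0.1657, 0.1878.
Cohort D: 0.3385×84.81 + 0.1604×88.94 + 0.1476×78.47 + 0.1657×47.07 + 0.1878×14.29 = 65.0402 per 10 000.
Cohort B: 0.3385×120.86 + 0.1604×126.13 + 0.1476×63.22 + 0.1657×37.82 + 0.1878×18.44 = 80.2036 per 10 000.
Difference = 65.0402 − 80.2036 = -15.1635.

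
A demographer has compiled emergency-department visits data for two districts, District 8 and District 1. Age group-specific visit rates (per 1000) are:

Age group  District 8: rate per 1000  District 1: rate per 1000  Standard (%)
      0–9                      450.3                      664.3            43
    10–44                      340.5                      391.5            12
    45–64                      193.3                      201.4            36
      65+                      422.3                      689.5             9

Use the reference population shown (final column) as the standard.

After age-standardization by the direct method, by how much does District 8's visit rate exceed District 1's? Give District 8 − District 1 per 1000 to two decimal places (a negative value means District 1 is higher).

Standard weights: 0.43, 0.12, 0.36, 0.09.
District 8: 0.4300×450.3 + 0.1200×340.5 + 0.3600×193.3 + 0.0900×422.3 = 342.0840 per 1000.
District 1: 0.4300×664.3 + 0.1200×391.5 + 0.3600×201.4 + 0.0900×689.5 = 467.1880 per 1000.
Difference = 342.0840 − 467.1880 = -125.1040.

-125.10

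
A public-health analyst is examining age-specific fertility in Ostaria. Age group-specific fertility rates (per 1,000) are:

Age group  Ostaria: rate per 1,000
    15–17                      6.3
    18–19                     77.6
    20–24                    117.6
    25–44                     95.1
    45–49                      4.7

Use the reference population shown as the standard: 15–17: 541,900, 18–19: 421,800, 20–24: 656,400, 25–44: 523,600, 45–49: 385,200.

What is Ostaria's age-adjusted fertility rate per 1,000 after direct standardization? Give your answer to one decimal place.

Standard total = 2,528,900; weights = 0.2143, 0.1668, 0.2596, 0.2070, 0.1523.
Standardized rate: 0.2143×6.3 + 0.1668×77.6 + 0.2596×117.6 + 0.2070×95.1 + 0.1523×4.7 = 65.2233 per 1,000.

65.2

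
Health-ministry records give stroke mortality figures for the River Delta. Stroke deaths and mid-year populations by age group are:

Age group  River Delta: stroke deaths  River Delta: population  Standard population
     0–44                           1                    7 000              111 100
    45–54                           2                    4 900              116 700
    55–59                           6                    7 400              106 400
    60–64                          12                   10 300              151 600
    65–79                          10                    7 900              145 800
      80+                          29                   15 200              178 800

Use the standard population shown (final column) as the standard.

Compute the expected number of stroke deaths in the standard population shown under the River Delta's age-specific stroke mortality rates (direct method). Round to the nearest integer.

852

Age-specific rates per 100 000 for the River Delta: 14.29, 40.82, 81.08, 116.50, 126.58, 190.79.
Expected stroke deaths = Σ (standard pop × age-specific rate ÷ 100 000)
= 111 100×14.29/100 000 + 116 700×40.82/100 000 + 106 400×81.08/100 000 + 151 600×116.50/100 000 + 145 800×126.58/100 000 + 178 800×190.79/100 000
= 15.87 + 47.63 + 86.27 + 176.62 + 184.56 + 341.13 = 852.08.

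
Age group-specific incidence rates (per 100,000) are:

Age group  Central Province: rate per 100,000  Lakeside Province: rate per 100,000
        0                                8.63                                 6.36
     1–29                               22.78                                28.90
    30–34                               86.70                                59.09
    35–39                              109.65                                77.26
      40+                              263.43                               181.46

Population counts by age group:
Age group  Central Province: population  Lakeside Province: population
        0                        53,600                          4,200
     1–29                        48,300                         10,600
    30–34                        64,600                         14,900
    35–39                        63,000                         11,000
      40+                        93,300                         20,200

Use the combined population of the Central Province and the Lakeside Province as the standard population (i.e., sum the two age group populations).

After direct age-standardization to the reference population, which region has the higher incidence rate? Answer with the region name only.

Combined standard total = 383,700; weights = 0.1506, 0.1535, 0.2072, 0.1929, 0.2958.
The Central Province: 0.1506×8.63 + 0.1535×22.78 + 0.2072×86.70 + 0.1929×109.65 + 0.2958×263.43 = 121.8311 per 100,000.
The Lakeside Province: 0.1506×6.36 + 0.1535×28.90 + 0.2072×59.09 + 0.1929×77.26 + 0.2958×181.46 = 86.2143 per 100,000.

Central Province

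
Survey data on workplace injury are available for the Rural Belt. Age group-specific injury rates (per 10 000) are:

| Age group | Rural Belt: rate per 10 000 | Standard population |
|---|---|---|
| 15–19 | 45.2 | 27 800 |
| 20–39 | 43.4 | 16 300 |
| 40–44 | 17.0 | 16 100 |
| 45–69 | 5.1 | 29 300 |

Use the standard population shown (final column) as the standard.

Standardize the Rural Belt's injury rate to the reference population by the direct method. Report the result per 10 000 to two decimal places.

26.67

Standard total = 89 500; weights = 0.3106, 0.1821, 0.1799, 0.3274.
Standardized rate: 0.3106×45.2 + 0.1821×43.4 + 0.1799×17.0 + 0.3274×5.1 = 26.6716 per 10 000.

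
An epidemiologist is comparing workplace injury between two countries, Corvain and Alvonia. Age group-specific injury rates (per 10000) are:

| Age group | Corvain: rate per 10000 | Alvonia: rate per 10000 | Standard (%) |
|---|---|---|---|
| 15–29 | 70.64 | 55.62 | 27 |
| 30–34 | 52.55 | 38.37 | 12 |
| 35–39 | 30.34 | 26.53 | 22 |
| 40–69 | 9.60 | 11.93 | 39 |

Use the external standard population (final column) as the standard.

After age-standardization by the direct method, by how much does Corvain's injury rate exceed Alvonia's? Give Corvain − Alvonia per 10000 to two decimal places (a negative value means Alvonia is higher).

5.69

Standard weights: 0.27, 0.12, 0.22, 0.39.
Corvain: 0.2700×70.64 + 0.1200×52.55 + 0.2200×30.34 + 0.3900×9.60 = 35.7976 per 10000.
Alvonia: 0.2700×55.62 + 0.1200×38.37 + 0.2200×26.53 + 0.3900×11.93 = 30.1111 per 10000.
Difference = 35.7976 − 30.1111 = 5.6865.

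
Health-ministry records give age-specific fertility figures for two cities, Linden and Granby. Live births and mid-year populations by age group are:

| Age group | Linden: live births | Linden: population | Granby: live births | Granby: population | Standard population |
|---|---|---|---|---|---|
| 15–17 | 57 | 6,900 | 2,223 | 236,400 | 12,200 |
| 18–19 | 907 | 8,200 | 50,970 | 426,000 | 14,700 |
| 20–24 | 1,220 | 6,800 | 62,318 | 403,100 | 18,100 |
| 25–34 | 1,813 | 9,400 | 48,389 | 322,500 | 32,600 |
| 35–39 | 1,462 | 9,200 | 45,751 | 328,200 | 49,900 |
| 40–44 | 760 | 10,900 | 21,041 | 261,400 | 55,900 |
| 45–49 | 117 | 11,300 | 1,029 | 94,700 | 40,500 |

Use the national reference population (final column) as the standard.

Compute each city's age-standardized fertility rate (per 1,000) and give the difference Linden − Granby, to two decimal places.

9.15

Age-specific rates per 1,000 for Linden: 8.261, 110.610, 179.412, 192.872, 158.913, 69.725, 10.354.
For Granby: 9.404, 119.648, 154.597, 150.043, 139.400, 80.493, 10.866.
Standard total = 223,900; weights = 0.0545, 0.0657, 0.0808, 0.1456, 0.2229, 0.2497, 0.1809.
Linden: 0.0545×8.261 + 0.0657×110.610 + 0.0808×179.412 + 0.1456×192.872 + 0.2229×158.913 + 0.2497×69.725 + 0.1809×10.354 = 104.9953 per 1,000.
Granby: 0.0545×9.404 + 0.0657×119.648 + 0.0808×154.597 + 0.1456×150.043 + 0.2229×139.400 + 0.2497×80.493 + 0.1809×10.866 = 95.8413 per 1,000.
Difference = 104.9953 − 95.8413 = 9.1540.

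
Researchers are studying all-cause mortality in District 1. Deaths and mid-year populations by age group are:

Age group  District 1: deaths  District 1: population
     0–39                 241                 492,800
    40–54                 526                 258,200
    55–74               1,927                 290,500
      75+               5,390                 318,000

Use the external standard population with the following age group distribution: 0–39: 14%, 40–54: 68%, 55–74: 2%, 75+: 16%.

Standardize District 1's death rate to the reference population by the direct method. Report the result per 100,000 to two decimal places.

Age-specific rates per 100,000 for District 1: 48.90, 203.72, 663.34, 1694.97.
Standard weights: 0.14, 0.68, 0.02, 0.16.
Standardized rate: 0.1400×48.90 + 0.6800×203.72 + 0.0200×663.34 + 0.1600×1694.97 = 429.8366 per 100,000.

429.84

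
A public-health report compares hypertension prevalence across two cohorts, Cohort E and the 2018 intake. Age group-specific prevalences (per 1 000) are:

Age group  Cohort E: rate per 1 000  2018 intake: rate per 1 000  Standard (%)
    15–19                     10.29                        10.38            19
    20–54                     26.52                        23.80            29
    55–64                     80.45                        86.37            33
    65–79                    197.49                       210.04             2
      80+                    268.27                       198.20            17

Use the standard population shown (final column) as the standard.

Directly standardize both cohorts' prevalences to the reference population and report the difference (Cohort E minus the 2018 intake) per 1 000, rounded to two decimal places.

Standard weights: 0.19, 0.29, 0.33, 0.02, 0.17.
Cohort E: 0.1900×10.29 + 0.2900×26.52 + 0.3300×80.45 + 0.0200×197.49 + 0.1700×268.27 = 85.7501 per 1 000.
The 2018 intake: 0.1900×10.38 + 0.2900×23.80 + 0.3300×86.37 + 0.0200×210.04 + 0.1700×198.20 = 75.2711 per 1 000.
Difference = 85.7501 − 75.2711 = 10.4790.

10.48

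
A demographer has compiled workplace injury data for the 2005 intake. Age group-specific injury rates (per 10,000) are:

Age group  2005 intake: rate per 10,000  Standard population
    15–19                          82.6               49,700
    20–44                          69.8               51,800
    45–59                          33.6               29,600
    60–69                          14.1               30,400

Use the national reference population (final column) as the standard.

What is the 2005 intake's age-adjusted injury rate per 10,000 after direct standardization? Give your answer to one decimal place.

Standard total = 161,500; weights = 0.3077, 0.3207, 0.1833, 0.1882.
Standardized rate: 0.3077×82.6 + 0.3207×69.8 + 0.1833×33.6 + 0.1882×14.1 = 56.6196 per 10,000.

56.6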